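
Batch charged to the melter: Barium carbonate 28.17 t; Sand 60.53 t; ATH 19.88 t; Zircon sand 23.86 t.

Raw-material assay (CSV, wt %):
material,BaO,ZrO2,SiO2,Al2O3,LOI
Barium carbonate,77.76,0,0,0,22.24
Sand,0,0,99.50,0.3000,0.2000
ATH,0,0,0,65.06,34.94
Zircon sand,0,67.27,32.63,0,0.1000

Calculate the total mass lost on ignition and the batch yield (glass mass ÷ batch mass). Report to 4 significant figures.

All arithmetic carries exact precision at all times. Values along the way appear rounded off to 4 significant figures in the printout; exactly one rounding lands on every reported result; the derived quantities, which include four oxide percentages, yield, totals, LOI, net glass mass, are re-derived at exact precision, exactly as shown in the question or the answer, using the weight values for 119.1 t of glass.
Loss on ignition, line by line:
  Barium carbonate: 28.17 × 0.2224 = 6.265 t
  Sand: 60.53 × 0.002000 = 0.1211 t
  ATH: 19.88 × 0.3494 = 6.946 t
  Zircon sand: 23.86 × 0.001000 = 0.02386 t
Total LOI = 13.36 t
Glass = batch − LOI = 132.4 − 13.36 = 119.1 t

LOI loss = 13.36 t; glass = 119.1 t; yield = 89.92%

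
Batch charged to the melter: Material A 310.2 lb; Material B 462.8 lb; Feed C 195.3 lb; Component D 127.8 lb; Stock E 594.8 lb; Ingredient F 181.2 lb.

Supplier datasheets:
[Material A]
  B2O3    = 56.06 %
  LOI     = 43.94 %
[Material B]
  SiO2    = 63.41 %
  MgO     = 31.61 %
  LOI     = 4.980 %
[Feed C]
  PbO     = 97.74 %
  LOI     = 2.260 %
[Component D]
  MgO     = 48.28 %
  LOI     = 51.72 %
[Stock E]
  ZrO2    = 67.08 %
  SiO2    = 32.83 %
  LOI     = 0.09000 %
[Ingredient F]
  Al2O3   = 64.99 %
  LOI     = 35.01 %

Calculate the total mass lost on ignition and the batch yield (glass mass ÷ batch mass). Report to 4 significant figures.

LOI loss = 293.8 lb; glass = 1578 lb; yield = 84.30%

All arithmetic runs at exact precision all the way through; working values appear (rounded to four significant digits) as written — a single rounding yields every reported figure — the derived quantities (net glass mass, totals, the six compositions, LOI, the yield) are computed using the weight values at 1578 lb of glass at full float precision, as quoted within either problem or answer.
Per-material ignition loss:
  Material A: 310.2 × 0.4394 = 136.3 lb
  Material B: 462.8 × 0.04980 = 23.05 lb
  Feed C: 195.3 × 0.02260 = 4.414 lb
  Component D: 127.8 × 0.5172 = 66.10 lb
  Stock E: 594.8 × 9.000e-04 = 0.5353 lb
  Ingredient F: 181.2 × 0.3501 = 63.44 lb
Total LOI = 293.8 lb
Glass = batch − LOI = 1872 − 293.8 = 1578 lb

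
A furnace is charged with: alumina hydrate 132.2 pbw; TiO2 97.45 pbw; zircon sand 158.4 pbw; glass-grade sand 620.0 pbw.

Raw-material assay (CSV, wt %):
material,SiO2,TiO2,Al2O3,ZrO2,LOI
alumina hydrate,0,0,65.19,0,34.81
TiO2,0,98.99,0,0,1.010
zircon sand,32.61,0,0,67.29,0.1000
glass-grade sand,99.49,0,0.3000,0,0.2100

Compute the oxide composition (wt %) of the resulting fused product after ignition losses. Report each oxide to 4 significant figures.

The working math holds full float precision from start to finish — values along the way appear rounded to 4 significant digits across the worked steps; each reported number receives exactly one rounding. The derived quantities (ignition loss, the four compositions, totals, the yield, glass mass) are computed in full float precision starting from the weights for 959.6 pbw of glass, precisely as stated by the question or the answer.
Oxide-by-oxide delivered mass:
  SiO2: 158.4·0.3261 + 620.0·0.9949 = 668.5 pbw
  TiO2: 97.45·0.9899 = 96.47 pbw
  Al2O3: 132.2·0.6519 + 620.0·0.003000 = 88.04 pbw
  ZrO2: 158.4·0.6729 = 106.6 pbw
LOI: 132.2·0.3481 + 97.45·0.01010 + 158.4·0.001000 + 620.0·0.002100 = 48.46 pbw
batch − LOI leaves glass = 1008 − 48.46 = 959.6 pbw (= Σ oxide masses)
wt % = oxide mass / glass mass × 100

Glass mass = 959.6 pbw (batch 1008 − LOI 48.46).
Composition: SiO2 69.66%, TiO2 10.05%, Al2O3 9.175%, ZrO2 11.11%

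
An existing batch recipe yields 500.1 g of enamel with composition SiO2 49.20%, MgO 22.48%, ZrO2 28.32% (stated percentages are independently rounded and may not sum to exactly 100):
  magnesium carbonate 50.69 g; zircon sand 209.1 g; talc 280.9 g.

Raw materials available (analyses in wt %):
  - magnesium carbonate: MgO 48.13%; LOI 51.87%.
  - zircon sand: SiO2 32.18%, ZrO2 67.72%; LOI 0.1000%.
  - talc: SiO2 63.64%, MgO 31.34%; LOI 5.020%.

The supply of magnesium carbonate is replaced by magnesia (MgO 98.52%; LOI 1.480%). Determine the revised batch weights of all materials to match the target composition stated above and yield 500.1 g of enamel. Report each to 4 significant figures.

Revised batch per 500.1 g enamel:
  magnesia: 24.76 g
  zircon sand: 209.1 g
  talc: 280.9 g
Total batch = 514.8 g; LOI loss = 14.68 g

Working values are displayed, with 4-significant-digit rounding, in the working. Every computation holds full precision at all times — every reported result is rounded only once — all derived quantities, including totals, three oxide percentages, net glass mass, yield, ignition loss, are rebuilt starting from the weights for 500.1 g of glass in full float precision, as set out in either problem or answer.
Oxide mass targets, per 500.1 g enamel:
  SiO2: 49.20% × 500.1 = 246.0 g
  MgO: 22.48% × 500.1 = 112.4 g
  ZrO2: 28.32% × 500.1 = 141.6 g
Per-oxide balance check on the weights just shown, on the stated basis (every target is met by its sum given rounding of the digits):
  SiO2: 209.1·0.3218 + 280.9·0.6364 = 246.1 g (target 246.0 g)
  MgO: 24.76·0.9852 + 280.9·0.3134 = 112.4 g (target 112.4 g)
  ZrO2: 209.1·0.6772 = 141.6 g (target 141.6 g)
Mass balance on the glass: net batch after ignition = 500.1 g (summing oxide targets gives 500.1 g; the stated basis being 500.1 g — rounding explains the deltas).
Whole-batch sum: Σ batch = 514.8 g; loss to ignition Σ batch·LOI = 14.68 g; yield: glass divided by total = 97.15%.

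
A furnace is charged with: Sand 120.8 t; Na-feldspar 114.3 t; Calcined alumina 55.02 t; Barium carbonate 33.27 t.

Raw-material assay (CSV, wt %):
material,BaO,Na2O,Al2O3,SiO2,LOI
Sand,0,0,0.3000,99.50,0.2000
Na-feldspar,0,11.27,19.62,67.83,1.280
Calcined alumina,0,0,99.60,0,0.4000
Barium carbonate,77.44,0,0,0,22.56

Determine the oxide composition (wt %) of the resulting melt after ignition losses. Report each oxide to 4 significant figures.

Glass mass = 314.0 t (batch 323.4 − LOI 9.430).
Composition: BaO 8.206%, Na2O 4.103%, Al2O3 24.71%, SiO2 62.98%

Full float precision is maintained in all steps; intermediates are displayed, rounded to 4 significant figures, when written out — exactly one rounding goes into every reported value; the derived quantities are computed in full precision (four oxide percentages, LOI, the yield, net glass mass, totals) using the weight values at 314.0 t of glass, as set out in the problem or the answer.
What the batch supplies per oxide:
  BaO: 33.27·0.7744 = 25.76 t
  Na2O: 114.3·0.1127 = 12.88 t
  Al2O3: 120.8·0.003000 + 114.3·0.1962 + 55.02·0.9960 = 77.59 t
  SiO2: 120.8·0.9950 + 114.3·0.6783 = 197.7 t
LOI: 120.8·0.002000 + 114.3·0.01280 + 55.02·0.004000 + 33.27·0.2256 = 9.430 t
Glass mass = batch − LOI = 323.4 − 9.430 = 314.0 t (= the summed oxide contributions)
wt % = oxide mass / glass mass × 100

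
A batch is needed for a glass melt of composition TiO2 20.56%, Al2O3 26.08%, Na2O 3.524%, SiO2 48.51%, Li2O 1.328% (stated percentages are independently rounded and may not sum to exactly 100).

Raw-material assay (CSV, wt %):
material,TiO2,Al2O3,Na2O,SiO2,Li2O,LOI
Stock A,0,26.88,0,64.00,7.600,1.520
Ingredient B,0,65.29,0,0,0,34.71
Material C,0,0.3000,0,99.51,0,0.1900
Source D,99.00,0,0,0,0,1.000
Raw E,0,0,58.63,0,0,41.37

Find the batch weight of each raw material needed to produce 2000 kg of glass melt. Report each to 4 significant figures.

Values along the way are displayed rounded off to 4 significant figures between the steps — the working math maintains exact precision end to end. A single rounding yields each reported value — derived quantities, which include the five compositions, glass mass, LOI, totals, yield, are re-derived in exact precision, precisely as stated by the question or the answer, starting from the weights at 2000 kg of glass.
Per-oxide target masses for 2000 kg glass melt:
  TiO2: 20.56% × 2000 = 411.2 kg
  Al2O3: 26.08% × 2000 = 521.6 kg
  Na2O: 3.524% × 2000 = 70.48 kg
  SiO2: 48.51% × 2000 = 970.2 kg
  Li2O: 1.328% × 2000 = 26.56 kg
Balance tally, oxide-wise, from the weights as reported, per the basis as stated (every target is met by its sum within answer rounding):
  TiO2: 415.4·0.9900 = 411.2 kg (target 411.2 kg)
  Al2O3: 349.5·0.2688 + 651.6·0.6529 + 750.2·0.003000 = 521.6 kg (target 521.6 kg)
  Na2O: 120.2·0.5863 = 70.47 kg (target 70.48 kg)
  SiO2: 349.5·0.6400 + 750.2·0.9951 = 970.2 kg (target 970.2 kg)
  Li2O: 349.5·0.07600 = 26.56 kg (target 26.56 kg)
Glass-mass bookkeeping: Σ batch − LOI loss = 2000 kg (summing oxide targets gives 2000 kg; versus the stated basis of 2000 kg — a pure rounding effect).
Total batch = Σ batch = 2287 kg; LOI removed, Σ of batch·LOI: 286.8 kg; yield: glass divided by total = 87.46%.

Batch per 2000 kg glass melt:
  Stock A: 349.5 kg
  Ingredient B: 651.6 kg
  Material C: 750.2 kg
  Source D: 415.4 kg
  Raw E: 120.2 kg
Total batch = 2287 kg; LOI loss = 286.8 kg; yield = 87.46%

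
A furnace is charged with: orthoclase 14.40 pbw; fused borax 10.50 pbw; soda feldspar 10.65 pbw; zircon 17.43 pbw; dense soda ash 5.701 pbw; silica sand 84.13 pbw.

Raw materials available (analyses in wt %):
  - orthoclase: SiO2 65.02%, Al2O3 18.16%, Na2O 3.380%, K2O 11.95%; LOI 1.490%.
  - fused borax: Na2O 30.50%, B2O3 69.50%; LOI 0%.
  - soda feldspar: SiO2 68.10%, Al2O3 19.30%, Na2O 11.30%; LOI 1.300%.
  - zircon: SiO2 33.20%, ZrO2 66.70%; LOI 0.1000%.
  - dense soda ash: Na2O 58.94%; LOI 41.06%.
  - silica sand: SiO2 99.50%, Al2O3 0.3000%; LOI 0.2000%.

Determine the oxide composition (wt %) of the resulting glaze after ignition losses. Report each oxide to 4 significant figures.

In-progress results appear, rounded to four significant digits, in the printout; each numeric step runs at full precision through every step — every reported number undergoes a single rounding — all derived quantities (the six compositions, ignition loss, totals, glass mass, the yield) are carried from the batch weights per 139.9 pbw of glass at exact precision, exactly as shown in question or answer.
Oxide masses out of the charge:
  SiO2: 14.40·0.6502 + 10.65·0.6810 + 17.43·0.3320 + 84.13·0.9950 = 106.1 pbw
  Al2O3: 14.40·0.1816 + 10.65·0.1930 + 84.13·0.003000 = 4.923 pbw
  ZrO2: 17.43·0.6670 = 11.63 pbw
  Na2O: 14.40·0.03380 + 10.50·0.3050 + 10.65·0.1130 + 5.701·0.5894 = 8.253 pbw
  B2O3: 10.50·0.6950 = 7.297 pbw
  K2O: 14.40·0.1195 = 1.721 pbw
LOI: 14.40·0.01490 + 10.65·0.01300 + 17.43·0.001000 + 5.701·0.4106 + 84.13·0.002000 = 2.880 pbw
Glass = total batch minus LOI = 142.8 − 2.880 = 139.9 pbw (= Σ oxide masses)
each wt % is 100 × oxide ÷ glass

Glass mass = 139.9 pbw (batch 142.8 − LOI 2.880).
Composition: SiO2 75.83%, Al2O3 3.518%, ZrO2 8.308%, Na2O 5.898%, B2O3 5.215%, K2O 1.230%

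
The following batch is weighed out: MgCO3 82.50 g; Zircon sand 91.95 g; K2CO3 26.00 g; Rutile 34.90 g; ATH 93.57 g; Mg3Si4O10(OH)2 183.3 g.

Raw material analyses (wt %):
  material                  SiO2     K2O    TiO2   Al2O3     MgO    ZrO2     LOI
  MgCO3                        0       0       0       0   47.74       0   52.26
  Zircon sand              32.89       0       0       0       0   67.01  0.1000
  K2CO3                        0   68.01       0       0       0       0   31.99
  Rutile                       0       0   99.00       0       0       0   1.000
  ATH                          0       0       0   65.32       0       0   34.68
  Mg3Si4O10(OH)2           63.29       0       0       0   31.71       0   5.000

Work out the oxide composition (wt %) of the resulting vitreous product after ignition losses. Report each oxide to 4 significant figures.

Intermediates appear rounded to 4 significant figures at each printed step. All arithmetic runs at full float precision from first step to last. Each reported value is rounded just once; the derived quantities are carried using the weight values on 418.7 g of glass at full float precision (totals, six oxide percentages, LOI, the yield, glass mass) as given in either problem or answer.
Delivered oxide masses:
  SiO2: 91.95·0.3289 + 183.3·0.6329 = 146.3 g
  K2O: 26.00·0.6801 = 17.68 g
  TiO2: 34.90·0.9900 = 34.55 g
  Al2O3: 93.57·0.6532 = 61.12 g
  MgO: 82.50·0.4774 + 183.3·0.3171 = 97.51 g
  ZrO2: 91.95·0.6701 = 61.62 g
LOI: 82.50·0.5226 + 91.95·0.001000 + 26.00·0.3199 + 34.90·0.01000 + 93.57·0.3468 + 183.3·0.05000 = 93.49 g
The glass mass, total less LOI, = 512.2 − 93.49 = 418.7 g (the oxide masses sum to this)
wt %: oxide over glass, times 100

Glass mass = 418.7 g (batch 512.2 − LOI 93.49).
Composition: SiO2 34.93%, K2O 4.223%, TiO2 8.251%, Al2O3 14.60%, MgO 23.29%, ZrO2 14.71%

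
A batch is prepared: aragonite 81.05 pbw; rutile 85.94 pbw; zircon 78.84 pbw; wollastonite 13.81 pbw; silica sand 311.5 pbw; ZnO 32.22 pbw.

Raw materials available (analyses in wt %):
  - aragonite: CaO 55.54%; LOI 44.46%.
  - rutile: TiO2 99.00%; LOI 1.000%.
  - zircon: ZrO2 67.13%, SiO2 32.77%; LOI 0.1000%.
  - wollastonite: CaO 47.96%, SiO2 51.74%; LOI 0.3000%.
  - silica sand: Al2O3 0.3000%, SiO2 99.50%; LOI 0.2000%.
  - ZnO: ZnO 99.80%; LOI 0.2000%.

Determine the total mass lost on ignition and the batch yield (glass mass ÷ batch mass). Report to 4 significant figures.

Working values appear (rounded to four significant figures) when written out. The working math carries exact precision all the way through; a single rounding yields every reported figure; derived quantities, which include LOI, the six compositions, the yield, glass mass, the totals, are carried in full float precision, as written in the problem or the answer, using the weight values on 565.7 pbw of glass.
Ignition loss by material:
  aragonite: 81.05 × 0.4446 = 36.03 pbw
  rutile: 85.94 × 0.01000 = 0.8594 pbw
  zircon: 78.84 × 0.001000 = 0.07884 pbw
  wollastonite: 13.81 × 0.003000 = 0.04143 pbw
  silica sand: 311.5 × 0.002000 = 0.6230 pbw
  ZnO: 32.22 × 0.002000 = 0.06444 pbw
Total LOI = 37.70 pbw
Glass = batch − LOI = 603.4 − 37.70 = 565.7 pbw

LOI loss = 37.70 pbw; glass = 565.7 pbw; yield = 93.75%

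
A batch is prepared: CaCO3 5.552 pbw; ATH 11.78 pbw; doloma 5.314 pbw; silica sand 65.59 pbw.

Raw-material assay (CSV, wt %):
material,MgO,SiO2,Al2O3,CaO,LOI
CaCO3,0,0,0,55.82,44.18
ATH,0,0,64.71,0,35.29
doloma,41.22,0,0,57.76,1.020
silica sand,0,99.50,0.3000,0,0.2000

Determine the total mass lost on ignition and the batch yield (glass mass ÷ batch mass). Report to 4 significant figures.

LOI loss = 6.795 pbw; glass = 81.44 pbw; yield = 92.30%

Working values appear with 4-significant-figure rounding alongside each step — each numeric step runs at full precision in all steps — every reported figure is rounded only once. Derived quantities are rebuilt at exact precision (net glass mass, the yield, the totals, ignition loss, the four compositions) from the weighed amounts on 81.44 pbw of glass as set out in problem or answer.
Material-by-material LOI:
  CaCO3: 5.552 × 0.4418 = 2.453 pbw
  ATH: 11.78 × 0.3529 = 4.157 pbw
  doloma: 5.314 × 0.01020 = 0.05420 pbw
  silica sand: 65.59 × 0.002000 = 0.1312 pbw
Total LOI = 6.795 pbw
Glass = batch − LOI = 88.24 − 6.795 = 81.44 pbw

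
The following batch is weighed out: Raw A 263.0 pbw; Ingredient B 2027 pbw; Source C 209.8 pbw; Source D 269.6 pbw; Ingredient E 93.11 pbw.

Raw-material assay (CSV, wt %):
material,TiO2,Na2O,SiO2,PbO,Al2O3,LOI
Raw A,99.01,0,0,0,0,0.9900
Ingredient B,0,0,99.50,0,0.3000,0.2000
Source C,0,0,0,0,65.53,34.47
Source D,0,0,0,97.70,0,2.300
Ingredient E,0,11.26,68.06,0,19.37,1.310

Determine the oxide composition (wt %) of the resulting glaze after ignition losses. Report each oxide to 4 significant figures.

Each numeric step runs at full precision throughout — values along the way are displayed (rounded to 4 significant digits) across the worked steps — each reported number takes just one rounding; the derived quantities are computed using the weight values at 2776 pbw of glass at full float precision (totals, glass mass, yield, the five compositions, LOI) as they appear in problem or answer.
Per-oxide mass from batch:
  TiO2: 263.0·0.9901 = 260.4 pbw
  Na2O: 93.11·0.1126 = 10.48 pbw
  SiO2: 2027·0.9950 + 93.11·0.6806 = 2080 pbw
  PbO: 269.6·0.9770 = 263.4 pbw
  Al2O3: 2027·0.003000 + 209.8·0.6553 + 93.11·0.1937 = 161.6 pbw
LOI: 263.0·0.009900 + 2027·0.002000 + 209.8·0.3447 + 269.6·0.02300 + 93.11·0.01310 = 86.40 pbw
Glass = total batch minus LOI = 2863 − 86.40 = 2776 pbw (= the summed oxide contributions)
oxide / glass × 100 gives the wt %

Glass mass = 2776 pbw (batch 2863 − LOI 86.40).
Composition: TiO2 9.380%, Na2O 0.3777%, SiO2 74.93%, PbO 9.488%, Al2O3 5.821%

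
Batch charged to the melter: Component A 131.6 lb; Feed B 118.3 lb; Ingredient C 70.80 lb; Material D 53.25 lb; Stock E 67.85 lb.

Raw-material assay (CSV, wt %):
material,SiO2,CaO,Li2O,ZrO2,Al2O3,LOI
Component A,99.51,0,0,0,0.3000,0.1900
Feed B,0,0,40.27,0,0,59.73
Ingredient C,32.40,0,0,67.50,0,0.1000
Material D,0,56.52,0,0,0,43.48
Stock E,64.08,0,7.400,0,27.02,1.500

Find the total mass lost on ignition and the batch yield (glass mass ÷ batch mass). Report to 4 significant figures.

LOI loss = 95.15 lb; glass = 346.6 lb; yield = 78.46%

Mid-chain values are printed, with 4-significant-figure rounding, when written out; the working math maintains exact precision at each step; each reported value takes exactly one rounding; all derived quantities, which include yield, five oxide percentages, ignition loss, the totals, net glass mass, are re-derived at full float precision, as written in either problem or answer, from the weighed amounts for 346.6 lb of glass.
Each material's LOI contribution:
  Component A: 131.6 × 0.001900 = 0.2500 lb
  Feed B: 118.3 × 0.5973 = 70.66 lb
  Ingredient C: 70.80 × 0.001000 = 0.07080 lb
  Material D: 53.25 × 0.4348 = 23.15 lb
  Stock E: 67.85 × 0.01500 = 1.018 lb
Total LOI = 95.15 lb
Glass = batch − LOI = 441.8 − 95.15 = 346.6 lb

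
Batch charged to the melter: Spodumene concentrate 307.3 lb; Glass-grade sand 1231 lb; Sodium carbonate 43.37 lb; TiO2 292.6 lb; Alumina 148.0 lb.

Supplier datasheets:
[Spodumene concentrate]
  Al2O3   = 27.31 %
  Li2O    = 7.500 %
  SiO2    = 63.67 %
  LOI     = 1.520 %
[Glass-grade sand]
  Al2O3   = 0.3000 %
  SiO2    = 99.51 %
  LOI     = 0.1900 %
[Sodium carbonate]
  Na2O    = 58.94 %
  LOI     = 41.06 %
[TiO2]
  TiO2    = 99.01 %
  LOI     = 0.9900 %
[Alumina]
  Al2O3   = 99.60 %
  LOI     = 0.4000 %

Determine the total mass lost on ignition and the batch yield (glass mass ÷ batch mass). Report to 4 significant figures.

The whole derivation runs at full precision from first step to last; rounding to 4 significant digits extends to each working value as displayed. Each reported number includes exactly one rounding; derived quantities, including five oxide percentages, ignition loss, net glass mass, totals, the yield, are rebuilt starting from the weights at 1994 lb of glass at full precision exactly as printed in problem or answer.
Ignition loss by material:
  Spodumene concentrate: 307.3 × 0.01520 = 4.671 lb
  Glass-grade sand: 1231 × 0.001900 = 2.339 lb
  Sodium carbonate: 43.37 × 0.4106 = 17.81 lb
  TiO2: 292.6 × 0.009900 = 2.897 lb
  Alumina: 148.0 × 0.004000 = 0.5920 lb
Total LOI = 28.31 lb
Glass = batch − LOI = 2022 − 28.31 = 1994 lb

LOI loss = 28.31 lb; glass = 1994 lb; yield = 98.60%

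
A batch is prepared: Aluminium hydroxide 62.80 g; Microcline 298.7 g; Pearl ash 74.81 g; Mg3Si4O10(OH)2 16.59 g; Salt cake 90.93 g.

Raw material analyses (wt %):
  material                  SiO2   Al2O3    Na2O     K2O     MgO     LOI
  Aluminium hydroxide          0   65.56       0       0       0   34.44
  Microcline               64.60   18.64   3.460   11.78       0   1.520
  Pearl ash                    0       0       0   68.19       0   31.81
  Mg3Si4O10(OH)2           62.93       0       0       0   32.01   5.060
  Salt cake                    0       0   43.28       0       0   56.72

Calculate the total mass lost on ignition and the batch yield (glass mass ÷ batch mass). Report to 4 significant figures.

LOI loss = 102.4 g; glass = 441.4 g; yield = 81.17%

Values along the way are shown with 4-significant-digit rounding as written; the whole derivation keeps full float precision at each step. A single rounding produces each reported figure. All derived quantities are recomputed at full precision (yield, the totals, glass mass, the five compositions, LOI) using the weight values at 441.4 g of glass as set out in the problem or answer text.
Ignition loss by material:
  Aluminium hydroxide: 62.80 × 0.3444 = 21.63 g
  Microcline: 298.7 × 0.01520 = 4.540 g
  Pearl ash: 74.81 × 0.3181 = 23.80 g
  Mg3Si4O10(OH)2: 16.59 × 0.05060 = 0.8395 g
  Salt cake: 90.93 × 0.5672 = 51.58 g
Total LOI = 102.4 g
Glass = batch − LOI = 543.8 − 102.4 = 441.4 g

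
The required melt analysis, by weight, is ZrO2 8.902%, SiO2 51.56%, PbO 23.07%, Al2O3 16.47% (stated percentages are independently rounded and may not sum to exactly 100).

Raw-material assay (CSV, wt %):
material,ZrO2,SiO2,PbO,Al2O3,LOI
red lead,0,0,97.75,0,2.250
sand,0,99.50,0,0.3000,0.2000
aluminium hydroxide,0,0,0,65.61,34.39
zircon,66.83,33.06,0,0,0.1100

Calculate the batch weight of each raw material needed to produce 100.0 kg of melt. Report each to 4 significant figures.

The whole derivation holds full precision from start to finish — the intermediate values are printed, rounded to 4 significant digits, as written. Each reported result takes just one rounding; derived quantities are re-derived at exact precision (ignition loss, the yield, four oxide percentages, the totals, net glass mass) using the weight values at 100.0 kg of glass exactly as shown in problem or answer.
Target masses of each oxide per 100.0 kg melt:
  ZrO2: 8.902% × 100.0 = 8.902 kg
  SiO2: 51.56% × 100.0 = 51.56 kg
  PbO: 23.07% × 100.0 = 23.07 kg
  Al2O3: 16.47% × 100.0 = 16.47 kg
Verifying the oxide balance using the reported weights, versus the basis set out (every target is met by its sum modulo rounding of the values):
  ZrO2: 13.32·0.6683 = 8.902 kg (target 8.902 kg)
  SiO2: 47.39·0.9950 + 13.32·0.3306 = 51.56 kg (target 51.56 kg)
  PbO: 23.60·0.9775 = 23.07 kg (target 23.07 kg)
  Al2O3: 47.39·0.003000 + 24.89·0.6561 = 16.47 kg (target 16.47 kg)
Consistency of the glass mass: Σ batch − LOI loss = 100.0 kg (targets for the oxides total 100.0 kg; the stated basis being 100.0 kg — differing by rounding only).
Adding the batch up: Σ batch = 109.2 kg; Σ batch·LOI gives LOI loss = 9.200 kg; yield, glass over the total, = 91.57%.

Batch per 100.0 kg melt:
  red lead: 23.60 kg
  sand: 47.39 kg
  aluminium hydroxide: 24.89 kg
  zircon: 13.32 kg
Total batch = 109.2 kg; LOI loss = 9.200 kg; yield = 91.57%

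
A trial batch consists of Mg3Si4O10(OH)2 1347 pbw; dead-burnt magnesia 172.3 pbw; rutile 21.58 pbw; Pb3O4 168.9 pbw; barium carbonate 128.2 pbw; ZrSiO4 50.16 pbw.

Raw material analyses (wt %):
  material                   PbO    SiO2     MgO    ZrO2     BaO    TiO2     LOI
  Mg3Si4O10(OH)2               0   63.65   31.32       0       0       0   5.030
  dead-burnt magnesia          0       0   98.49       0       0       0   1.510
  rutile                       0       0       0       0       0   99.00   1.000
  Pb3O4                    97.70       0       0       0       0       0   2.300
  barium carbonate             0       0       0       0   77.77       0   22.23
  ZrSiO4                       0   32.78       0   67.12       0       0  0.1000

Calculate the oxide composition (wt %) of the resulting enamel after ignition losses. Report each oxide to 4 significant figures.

Glass mass = 1785 pbw (batch 1888 − LOI 103.0).
Composition: PbO 9.244%, SiO2 48.95%, MgO 33.14%, ZrO2 1.886%, BaO 5.585%, TiO2 1.197%

In-progress results are printed rounded off to 4 significant figures in the printout — the whole derivation keeps full precision from first step to last. Exactly one rounding goes into each reported result — derived quantities are recomputed in exact precision (the totals, six oxide percentages, glass mass, yield, ignition loss) starting from the weights for 1785 pbw of glass, exactly as printed in the problem or answer text.
Oxide masses out of the charge:
  PbO: 168.9·0.9770 = 165.0 pbw
  SiO2: 1347·0.6365 + 50.16·0.3278 = 873.8 pbw
  MgO: 1347·0.3132 + 172.3·0.9849 = 591.6 pbw
  ZrO2: 50.16·0.6712 = 33.67 pbw
  BaO: 128.2·0.7777 = 99.70 pbw
  TiO2: 21.58·0.9900 = 21.36 pbw
LOI: 1347·0.05030 + 172.3·0.01510 + 21.58·0.01000 + 168.9·0.02300 + 128.2·0.2223 + 50.16·0.001000 = 103.0 pbw
Glass = total batch minus LOI = 1888 − 103.0 = 1785 pbw (equal to the oxide-mass sum)
each wt % is 100 × oxide ÷ glass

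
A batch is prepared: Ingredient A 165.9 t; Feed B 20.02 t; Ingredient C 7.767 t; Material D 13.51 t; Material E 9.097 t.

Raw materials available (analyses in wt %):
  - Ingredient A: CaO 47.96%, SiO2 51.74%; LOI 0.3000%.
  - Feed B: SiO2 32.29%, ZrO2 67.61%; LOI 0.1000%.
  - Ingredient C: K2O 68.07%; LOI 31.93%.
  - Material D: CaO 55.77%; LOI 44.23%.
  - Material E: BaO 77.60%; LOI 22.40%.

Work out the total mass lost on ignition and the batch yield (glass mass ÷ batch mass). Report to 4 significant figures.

In-progress results are shown (rounded to 4 significant digits) on the page — the whole derivation holds exact precision from start to finish — each reported value is rounded once only — the derived quantities (glass mass, LOI, the five compositions, the totals, yield) are recomputed using the weight values on 205.3 t of glass at full float precision as given in either problem or answer.
Per-material ignition loss:
  Ingredient A: 165.9 × 0.003000 = 0.4977 t
  Feed B: 20.02 × 0.001000 = 0.02002 t
  Ingredient C: 7.767 × 0.3193 = 2.480 t
  Material D: 13.51 × 0.4423 = 5.975 t
  Material E: 9.097 × 0.2240 = 2.038 t
Total LOI = 11.01 t
Glass = batch − LOI = 216.3 − 11.01 = 205.3 t

LOI loss = 11.01 t; glass = 205.3 t; yield = 94.91%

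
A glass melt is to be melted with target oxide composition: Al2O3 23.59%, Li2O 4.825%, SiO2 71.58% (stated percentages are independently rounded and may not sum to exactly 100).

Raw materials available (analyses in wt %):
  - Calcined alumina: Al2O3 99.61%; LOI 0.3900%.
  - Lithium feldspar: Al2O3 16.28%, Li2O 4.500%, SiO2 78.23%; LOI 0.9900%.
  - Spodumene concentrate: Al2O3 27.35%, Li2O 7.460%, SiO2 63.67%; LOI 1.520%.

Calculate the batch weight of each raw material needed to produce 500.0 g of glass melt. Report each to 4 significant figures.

Batch per 500.0 g glass melt:
  Calcined alumina: 30.45 g
  Lithium feldspar: 381.7 g
  Spodumene concentrate: 93.16 g
Total batch = 505.3 g; LOI loss = 5.314 g; yield = 98.95%

Every computation keeps full float precision from first step to last — in-progress results appear, rounded to 4 significant digits, in the working; each reported number receives exactly one rounding; the derived quantities are carried in exact precision (net glass mass, the yield, LOI, the three compositions, totals) starting from the weights per 500.0 g of glass as they appear in question or answer.
Target masses of each oxide per 500.0 g glass melt:
  Al2O3: 23.59% × 500.0 = 118.0 g
  Li2O: 4.825% × 500.0 = 24.12 g
  SiO2: 71.58% × 500.0 = 357.9 g
Balance tally, oxide-wise, applying the batch weights above, for the quoted basis mass (each sum matches its target mass given rounding of the digits):
  Al2O3: 30.45·0.9961 + 381.7·0.1628 + 93.16·0.2735 = 118.0 g (target 118.0 g)
  Li2O: 381.7·0.04500 + 93.16·0.07460 = 24.13 g (target 24.12 g)
  SiO2: 381.7·0.7823 + 93.16·0.6367 = 357.9 g (target 357.9 g)
Auditing the glass mass value: the batch minus its LOI: 500.0 g (per-oxide target masses sum to 500.0 g; versus the stated basis of 500.0 g — differing by rounding only).
Adding the batch up: Σ batch = 505.3 g; LOI removed, Σ of batch·LOI: 5.314 g; the yield ratio, glass ÷ batch: 98.95%.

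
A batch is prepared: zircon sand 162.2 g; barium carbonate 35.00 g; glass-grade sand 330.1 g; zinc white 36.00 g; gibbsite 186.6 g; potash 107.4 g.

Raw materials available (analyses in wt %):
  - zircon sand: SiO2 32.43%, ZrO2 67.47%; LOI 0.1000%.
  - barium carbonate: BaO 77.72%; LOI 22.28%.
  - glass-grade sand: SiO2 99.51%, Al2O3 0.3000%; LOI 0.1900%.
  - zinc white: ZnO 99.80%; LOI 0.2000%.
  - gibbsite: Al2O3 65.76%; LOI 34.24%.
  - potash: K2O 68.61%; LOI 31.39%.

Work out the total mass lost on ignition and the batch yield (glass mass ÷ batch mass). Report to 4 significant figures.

Full float precision is kept through every step — intermediates are printed (rounded to 4 significant digits) between the steps. Each reported number takes just one rounding — the derived quantities, which include the totals, the yield, ignition loss, glass mass, six oxide percentages, are carried in exact precision, as set out in the problem or the answer, from the batch weights for 751.0 g of glass.
Material-by-material LOI:
  zircon sand: 162.2 × 0.001000 = 0.1622 g
  barium carbonate: 35.00 × 0.2228 = 7.798 g
  glass-grade sand: 330.1 × 0.001900 = 0.6272 g
  zinc white: 36.00 × 0.002000 = 0.07200 g
  gibbsite: 186.6 × 0.3424 = 63.89 g
  potash: 107.4 × 0.3139 = 33.71 g
Total LOI = 106.3 g
Glass = batch − LOI = 857.3 − 106.3 = 751.0 g

LOI loss = 106.3 g; glass = 751.0 g; yield = 87.60%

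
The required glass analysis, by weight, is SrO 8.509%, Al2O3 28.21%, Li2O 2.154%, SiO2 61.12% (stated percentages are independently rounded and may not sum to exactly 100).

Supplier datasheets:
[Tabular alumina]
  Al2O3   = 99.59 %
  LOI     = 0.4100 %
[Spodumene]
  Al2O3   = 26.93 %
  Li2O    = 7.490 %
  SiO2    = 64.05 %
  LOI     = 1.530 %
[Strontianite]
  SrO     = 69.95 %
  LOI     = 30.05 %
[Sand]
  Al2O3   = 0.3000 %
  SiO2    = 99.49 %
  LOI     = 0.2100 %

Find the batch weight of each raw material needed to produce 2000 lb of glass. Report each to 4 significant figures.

Batch per 2000 lb glass:
  Tabular alumina: 408.4 lb
  Spodumene: 575.2 lb
  Strontianite: 243.3 lb
  Sand: 858.4 lb
Total batch = 2085 lb; LOI loss = 85.39 lb; yield = 95.91%

In-progress results are shown (rounded to 4 significant digits) as written — all internal work carries exact precision through every step; a single rounding produces every reported figure; all derived quantities, which include totals, four oxide percentages, yield, glass mass, ignition loss, are recomputed at full precision, as they appear in either problem or answer, from the batch weights for 2000 lb of glass.
Target oxide masses per 2000 lb glass:
  SrO: 8.509% × 2000 = 170.2 lb
  Al2O3: 28.21% × 2000 = 564.2 lb
  Li2O: 2.154% × 2000 = 43.08 lb
  SiO2: 61.12% × 2000 = 1222 lb
Verifying the oxide balance with the batch weights as given, under the basis named above (summed amounts equal target values exact up to rounding of places):
  SrO: 243.3·0.6995 = 170.2 lb (target 170.2 lb)
  Al2O3: 408.4·0.9959 + 575.2·0.2693 + 858.4·0.003000 = 564.2 lb (target 564.2 lb)
  Li2O: 575.2·0.07490 = 43.08 lb (target 43.08 lb)
  SiO2: 575.2·0.6405 + 858.4·0.9949 = 1222 lb (target 1222 lb)
Glass-mass bookkeeping: net batch after ignition = 2000 lb (the targets, summed, come to 2000 lb; against the stated basis, 2000 lb — rounding explains the deltas).
Total batch = Σ batch = 2085 lb; Σ batch·LOI gives LOI loss = 85.39 lb; glass ÷ batch gives a yield of 95.91%.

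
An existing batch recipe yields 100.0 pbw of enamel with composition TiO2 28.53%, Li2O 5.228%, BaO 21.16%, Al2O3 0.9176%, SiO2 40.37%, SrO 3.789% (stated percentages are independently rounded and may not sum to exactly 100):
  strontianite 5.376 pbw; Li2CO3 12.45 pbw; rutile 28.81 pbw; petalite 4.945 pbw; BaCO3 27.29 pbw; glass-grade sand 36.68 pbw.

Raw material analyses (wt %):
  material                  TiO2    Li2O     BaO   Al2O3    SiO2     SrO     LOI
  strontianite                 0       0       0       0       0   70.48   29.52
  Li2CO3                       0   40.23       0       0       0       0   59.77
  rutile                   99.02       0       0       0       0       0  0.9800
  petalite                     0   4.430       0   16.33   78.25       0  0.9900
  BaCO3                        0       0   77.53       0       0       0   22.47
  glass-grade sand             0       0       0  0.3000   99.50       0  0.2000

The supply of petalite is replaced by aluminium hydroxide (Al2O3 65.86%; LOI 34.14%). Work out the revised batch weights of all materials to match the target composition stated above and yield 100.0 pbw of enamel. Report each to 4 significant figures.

Mid-chain values are displayed with 4-significant-figure rounding in the printout; each numeric step holds full precision from start to finish — a single rounding finalizes each reported figure — derived quantities (the six compositions, glass mass, the yield, the totals, ignition loss) are rebuilt at full float precision starting from the weights on 100.0 pbw of glass as set out in the problem or the answer.
The oxide mass targets at 100.0 pbw enamel:
  TiO2: 28.53% × 100.0 = 28.53 pbw
  Li2O: 5.228% × 100.0 = 5.228 pbw
  BaO: 21.16% × 100.0 = 21.16 pbw
  Al2O3: 0.9176% × 100.0 = 0.9176 pbw
  SiO2: 40.37% × 100.0 = 40.37 pbw
  SrO: 3.789% × 100.0 = 3.789 pbw
Oxide-by-oxide audit on the weights just shown, at the basis given (target by target, the sums agree once rounding is allowed for):
  TiO2: 28.81·0.9902 = 28.53 pbw (target 28.53 pbw)
  Li2O: 13.00·0.4023 = 5.230 pbw (target 5.228 pbw)
  BaO: 27.29·0.7753 = 21.16 pbw (target 21.16 pbw)
  Al2O3: 1.208·0.6586 + 40.57·0.003000 = 0.9173 pbw (target 0.9176 pbw)
  SiO2: 40.57·0.9950 = 40.37 pbw (target 40.37 pbw)
  SrO: 5.376·0.7048 = 3.789 pbw (target 3.789 pbw)
Mass balance on the glass: batch total minus LOI = 99.99 pbw (per-oxide target masses sum to 99.99 pbw; the stated basis being 100.0 pbw — gaps are rounding artifacts).
Batch grand total — Σ batch = 116.3 pbw; ignition loss, Σ(batch × LOI) = 16.27 pbw; yield = glass ÷ total batch = 86.01%.

Revised batch per 100.0 pbw enamel:
  strontianite: 5.376 pbw
  Li2CO3: 13.00 pbw
  rutile: 28.81 pbw
  aluminium hydroxide: 1.208 pbw
  BaCO3: 27.29 pbw
  glass-grade sand: 40.57 pbw
Total batch = 116.3 pbw; LOI loss = 16.27 pbw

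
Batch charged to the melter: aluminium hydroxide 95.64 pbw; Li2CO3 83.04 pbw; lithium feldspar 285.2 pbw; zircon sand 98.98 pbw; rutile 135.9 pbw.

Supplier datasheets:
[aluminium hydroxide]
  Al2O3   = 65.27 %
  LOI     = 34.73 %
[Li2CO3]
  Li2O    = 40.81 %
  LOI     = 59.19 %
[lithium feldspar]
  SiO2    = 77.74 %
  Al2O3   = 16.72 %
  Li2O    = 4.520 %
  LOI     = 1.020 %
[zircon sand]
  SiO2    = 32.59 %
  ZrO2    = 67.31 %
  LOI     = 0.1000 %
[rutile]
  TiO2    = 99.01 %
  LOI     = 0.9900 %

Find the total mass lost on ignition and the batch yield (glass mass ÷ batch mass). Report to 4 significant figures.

LOI loss = 86.72 pbw; glass = 612.0 pbw; yield = 87.59%

In-progress results appear (rounded to 4 significant figures) when written out; all arithmetic runs at exact precision in every operation — every reported number undergoes a single rounding — derived quantities (glass mass, yield, ignition loss, five oxide percentages, totals) are rebuilt starting from the weights per 612.0 pbw of glass in exact precision as quoted within the problem or the answer.
LOI of each material in turn:
  aluminium hydroxide: 95.64 × 0.3473 = 33.22 pbw
  Li2CO3: 83.04 × 0.5919 = 49.15 pbw
  lithium feldspar: 285.2 × 0.01020 = 2.909 pbw
  zircon sand: 98.98 × 0.001000 = 0.09898 pbw
  rutile: 135.9 × 0.009900 = 1.345 pbw
Total LOI = 86.72 pbw
Glass = batch − LOI = 698.8 − 86.72 = 612.0 pbw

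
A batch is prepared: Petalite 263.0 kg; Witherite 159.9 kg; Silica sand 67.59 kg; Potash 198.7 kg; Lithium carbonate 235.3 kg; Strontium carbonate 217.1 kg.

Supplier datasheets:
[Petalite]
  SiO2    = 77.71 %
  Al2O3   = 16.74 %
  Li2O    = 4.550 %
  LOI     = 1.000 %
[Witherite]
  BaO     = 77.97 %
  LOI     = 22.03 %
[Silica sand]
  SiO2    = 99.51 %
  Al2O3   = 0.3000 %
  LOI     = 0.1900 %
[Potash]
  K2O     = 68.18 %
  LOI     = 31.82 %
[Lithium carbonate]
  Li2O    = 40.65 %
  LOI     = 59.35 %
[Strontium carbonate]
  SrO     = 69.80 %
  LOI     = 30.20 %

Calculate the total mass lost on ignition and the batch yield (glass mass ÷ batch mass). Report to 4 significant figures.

LOI loss = 306.4 kg; glass = 835.2 kg; yield = 73.16%

Values along the way appear, with 4-significant-digit rounding, in the working; every computation carries exact precision from first step to last. Exactly one rounding goes into each reported result — the derived quantities are computed from the batch weights for 835.2 kg of glass in full float precision (six oxide percentages, ignition loss, glass mass, the yield, totals) as given in either problem or answer.
Ignition loss by material:
  Petalite: 263.0 × 0.01000 = 2.630 kg
  Witherite: 159.9 × 0.2203 = 35.23 kg
  Silica sand: 67.59 × 0.001900 = 0.1284 kg
  Potash: 198.7 × 0.3182 = 63.23 kg
  Lithium carbonate: 235.3 × 0.5935 = 139.7 kg
  Strontium carbonate: 217.1 × 0.3020 = 65.56 kg
Total LOI = 306.4 kg
Glass = batch − LOI = 1142 − 306.4 = 835.2 kg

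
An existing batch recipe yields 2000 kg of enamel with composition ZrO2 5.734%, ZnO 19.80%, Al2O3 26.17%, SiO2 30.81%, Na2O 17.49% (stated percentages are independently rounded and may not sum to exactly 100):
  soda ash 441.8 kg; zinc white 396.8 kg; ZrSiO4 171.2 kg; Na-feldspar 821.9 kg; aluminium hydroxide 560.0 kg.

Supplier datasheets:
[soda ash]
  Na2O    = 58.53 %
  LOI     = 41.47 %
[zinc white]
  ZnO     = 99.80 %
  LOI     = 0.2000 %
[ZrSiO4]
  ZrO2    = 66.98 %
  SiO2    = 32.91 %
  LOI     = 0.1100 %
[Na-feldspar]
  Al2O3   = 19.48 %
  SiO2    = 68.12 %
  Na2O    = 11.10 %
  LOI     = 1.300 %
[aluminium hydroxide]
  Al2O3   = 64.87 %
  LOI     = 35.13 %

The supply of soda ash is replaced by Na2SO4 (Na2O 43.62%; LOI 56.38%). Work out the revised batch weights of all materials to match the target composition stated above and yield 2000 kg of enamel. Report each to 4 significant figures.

Revised batch per 2000 kg enamel:
  Na2SO4: 592.8 kg
  zinc white: 396.8 kg
  ZrSiO4: 171.2 kg
  Na-feldspar: 821.9 kg
  aluminium hydroxide: 560.0 kg
Total batch = 2543 kg; LOI loss = 542.6 kg

The intermediate values are shown, with 4-significant-figure rounding, as written — the working math carries full float precision all the way through — each reported number takes exactly one rounding — the derived quantities are carried in full precision (the totals, LOI, net glass mass, yield, the five compositions) from the weighed amounts for 2000 kg of glass, as written in the question or the answer.
Oxide-by-oxide targets in 2000 kg enamel:
  ZrO2: 5.734% × 2000 = 114.7 kg
  ZnO: 19.80% × 2000 = 396.0 kg
  Al2O3: 26.17% × 2000 = 523.4 kg
  SiO2: 30.81% × 2000 = 616.2 kg
  Na2O: 17.49% × 2000 = 349.8 kg
Checking each oxide sum on the weights just shown, versus the basis set out (target by target, the sums agree once rounding is allowed for):
  ZrO2: 171.2·0.6698 = 114.7 kg (target 114.7 kg)
  ZnO: 396.8·0.9980 = 396.0 kg (target 396.0 kg)
  Al2O3: 821.9·0.1948 + 560.0·0.6487 = 523.4 kg (target 523.4 kg)
  SiO2: 171.2·0.3291 + 821.9·0.6812 = 616.2 kg (target 616.2 kg)
  Na2O: 592.8·0.4362 + 821.9·0.1110 = 349.8 kg (target 349.8 kg)
The glass-mass cross-check: the batch minus its LOI: 2000 kg (per-oxide target masses sum to 2000 kg; basis as stated: 2000 kg — a pure rounding effect).
Batch grand total — Σ batch = 2543 kg; Σ batch·LOI gives LOI loss = 542.6 kg; as yield: glass ÷ batch → 78.66%.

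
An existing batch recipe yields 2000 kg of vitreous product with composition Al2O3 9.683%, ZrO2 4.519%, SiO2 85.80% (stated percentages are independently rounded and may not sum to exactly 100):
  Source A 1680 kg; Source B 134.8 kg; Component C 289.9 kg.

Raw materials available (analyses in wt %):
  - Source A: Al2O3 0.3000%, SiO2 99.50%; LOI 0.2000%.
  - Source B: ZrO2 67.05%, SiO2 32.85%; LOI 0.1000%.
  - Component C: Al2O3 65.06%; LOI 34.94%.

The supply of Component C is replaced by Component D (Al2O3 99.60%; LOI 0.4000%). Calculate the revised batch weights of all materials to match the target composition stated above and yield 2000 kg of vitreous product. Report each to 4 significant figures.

Values along the way are displayed, with 4-significant-digit rounding, within the worked lines. Every computation maintains full float precision at each step. Each reported value is rounded once only. All derived quantities are rebuilt using the weight values per 2000 kg of glass in full float precision (LOI, the yield, net glass mass, the three compositions, the totals) precisely as stated by the problem or answer text.
Target oxide masses per 2000 kg vitreous product:
  Al2O3: 9.683% × 2000 = 193.7 kg
  ZrO2: 4.519% × 2000 = 90.38 kg
  SiO2: 85.80% × 2000 = 1716 kg
Mass-balance tally per oxide from the weights as reported, versus the basis set out (every target is met by its sum inside rounding margins):
  Al2O3: 1680·0.003000 + 189.4·0.9960 = 193.7 kg (target 193.7 kg)
  ZrO2: 134.8·0.6705 = 90.38 kg (target 90.38 kg)
  SiO2: 1680·0.9950 + 134.8·0.3285 = 1716 kg (target 1716 kg)
Glass mass check: total charge less LOI = 2000 kg (the targets, summed, come to 2000 kg; basis as stated: 2000 kg — deltas are rounding alone).
Batch total: Σ batch = 2004 kg; LOI loss = Σ batch·LOI = 4.252 kg; as yield: glass ÷ batch → 99.79%.

Revised batch per 2000 kg vitreous product:
  Source A: 1680 kg
  Source B: 134.8 kg
  Component D: 189.4 kg
Total batch = 2004 kg; LOI loss = 4.252 kg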